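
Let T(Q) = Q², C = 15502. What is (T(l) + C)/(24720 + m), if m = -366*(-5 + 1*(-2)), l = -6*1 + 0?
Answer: 7769/13641 ≈ 0.56953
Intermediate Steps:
l = -6 (l = -6 + 0 = -6)
m = 2562 (m = -366*(-5 - 2) = -366*(-7) = 2562)
(T(l) + C)/(24720 + m) = ((-6)² + 15502)/(24720 + 2562) = (36 + 15502)/27282 = 15538*(1/27282) = 7769/13641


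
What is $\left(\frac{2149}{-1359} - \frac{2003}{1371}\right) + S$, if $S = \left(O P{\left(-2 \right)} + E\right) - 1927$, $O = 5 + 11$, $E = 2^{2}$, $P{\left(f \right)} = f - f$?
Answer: $- \frac{1196193601}{621063} \approx -1926.0$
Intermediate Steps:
$P{\left(f \right)} = 0$
$E = 4$
$O = 16$
$S = -1923$ ($S = \left(16 \cdot 0 + 4\right) - 1927 = \left(0 + 4\right) - 1927 = 4 - 1927 = -1923$)
$\left(\frac{2149}{-1359} - \frac{2003}{1371}\right) + S = \left(\frac{2149}{-1359} - \frac{2003}{1371}\right) - 1923 = \left(2149 \left(- \frac{1}{1359}\right) - \frac{2003}{1371}\right) - 1923 = \left(- \frac{2149}{1359} - \frac{2003}{1371}\right) - 1923 = - \frac{1889452}{621063} - 1923 = - \frac{1196193601}{621063}$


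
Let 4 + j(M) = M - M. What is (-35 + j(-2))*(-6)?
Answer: 234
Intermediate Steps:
j(M) = -4 (j(M) = -4 + (M - M) = -4 + 0 = -4)
(-35 + j(-2))*(-6) = (-35 - 4)*(-6) = -39*(-6) = 234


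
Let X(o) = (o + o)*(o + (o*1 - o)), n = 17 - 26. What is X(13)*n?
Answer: -3042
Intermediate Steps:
n = -9
X(o) = 2*o² (X(o) = (2*o)*(o + (o - o)) = (2*o)*(o + 0) = (2*o)*o = 2*o²)
X(13)*n = (2*13²)*(-9) = (2*169)*(-9) = 338*(-9) = -3042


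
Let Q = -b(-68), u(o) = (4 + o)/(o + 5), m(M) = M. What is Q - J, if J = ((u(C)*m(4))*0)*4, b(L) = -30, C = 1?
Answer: 30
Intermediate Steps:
u(o) = (4 + o)/(5 + o)
Q = 30 (Q = -1*(-30) = 30)
J = 0 (J = ((((4 + 1)/(5 + 1))*4)*0)*4 = (((5/6)*4)*0)*4 = ((10/3)*0)*4 = 0*4 = 0)
Q - J = 30 - 1*0 = 30 + 0 = 30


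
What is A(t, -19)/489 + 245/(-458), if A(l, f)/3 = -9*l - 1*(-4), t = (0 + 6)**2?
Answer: -186495/74654 ≈ -2.4981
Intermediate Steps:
t = 36 (t = 6**2 = 36)
A(l, f) = 12 - 27*l (A(l, f) = 3*(-9*l - 1*(-4)) = 3*(-9*l + 4) = 3*(4 - 9*l) = 12 - 27*l)
A(t, -19)/489 + 245/(-458) = (12 - 27*36)/489 + 245/(-458) = (12 - 972)*(1/489) + 245*(-1/458) = -960*1/489 - 245/458 = -320/163 - 245/458 = -186495/74654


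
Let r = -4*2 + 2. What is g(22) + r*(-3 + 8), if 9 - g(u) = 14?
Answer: -35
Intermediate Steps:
r = -6 (r = -8 + 2 = -6)
g(u) = -5 (g(u) = 9 - 1*14 = 9 - 14 = -5)
g(22) + r*(-3 + 8) = -5 - 6*(-3 + 8) = -5 - 6*5 = -5 - 30 = -35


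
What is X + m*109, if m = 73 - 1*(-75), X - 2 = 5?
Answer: 16139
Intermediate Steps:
X = 7 (X = 2 + 5 = 7)
m = 148 (m = 73 + 75 = 148)
X + m*109 = 7 + 148*109 = 7 + 16132 = 16139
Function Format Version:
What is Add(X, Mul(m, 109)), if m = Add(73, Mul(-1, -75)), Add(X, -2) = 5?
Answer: 16139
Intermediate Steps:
X = 7 (X = Add(2, 5) = 7)
m = 148 (m = Add(73, 75) = 148)
Add(X, Mul(m, 109)) = Add(7, Mul(148, 109)) = Add(7, 16132) = 16139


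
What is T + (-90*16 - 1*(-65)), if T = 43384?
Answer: 42009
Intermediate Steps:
T + (-90*16 - 1*(-65)) = 43384 + (-90*16 - 1*(-65)) = 43384 + (-1440 + 65) = 43384 - 1375 = 42009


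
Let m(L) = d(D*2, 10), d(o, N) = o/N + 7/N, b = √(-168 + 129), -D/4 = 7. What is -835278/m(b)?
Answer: 8352780/49 ≈ 1.7047e+5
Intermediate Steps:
D = -28 (D = -4*7 = -28)
b = I*√39 (b = √(-39) = I*√39 ≈ 6.245*I)
d(o, N) = 7/N + o/N
m(L) = -49/10 (m(L) = (7 - 28*2)/10 = (7 - 56)/10 = (⅒)*(-49) = -49/10)
-835278/m(b) = -835278/(-49/10) = -835278*(-10/49) = 8352780/49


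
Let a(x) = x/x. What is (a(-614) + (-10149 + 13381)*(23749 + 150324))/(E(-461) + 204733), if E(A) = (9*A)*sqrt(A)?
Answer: 115183591833821/49851347950 + 2334243734613*I*sqrt(461)/49851347950 ≈ 2310.5 + 1005.4*I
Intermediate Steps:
a(x) = 1
E(A) = 9*A**(3/2)
(a(-614) + (-10149 + 13381)*(23749 + 150324))/(E(-461) + 204733) = (1 + (-10149 + 13381)*(23749 + 150324))/(9*(-461)**(3/2) + 204733) = (1 + 3232*174073)/(9*(-461*I*sqrt(461)) + 204733) = (1 + 562603936)/(-4149*I*sqrt(461) + 204733) = 562603937/(204733 - 4149*I*sqrt(461))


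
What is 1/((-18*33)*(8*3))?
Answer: -1/14256 ≈ -7.0146e-5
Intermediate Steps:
1/((-18*33)*(8*3)) = 1/(-594*24) = 1/(-14256) = -1/14256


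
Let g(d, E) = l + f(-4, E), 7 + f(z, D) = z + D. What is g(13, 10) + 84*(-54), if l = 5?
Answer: -4532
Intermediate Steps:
f(z, D) = -7 + D + z (f(z, D) = -7 + (z + D) = -7 + (D + z) = -7 + D + z)
g(d, E) = -6 + E (g(d, E) = 5 + (-7 + E - 4) = 5 + (-11 + E) = -6 + E)
g(13, 10) + 84*(-54) = (-6 + 10) + 84*(-54) = 4 - 4536 = -4532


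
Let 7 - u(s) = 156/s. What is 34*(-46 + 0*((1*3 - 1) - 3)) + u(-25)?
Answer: -38769/25 ≈ -1550.8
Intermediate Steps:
u(s) = 7 - 156/s
34*(-46 + 0*((1*3 - 1) - 3)) + u(-25) = 34*(-46 + 0*((1*3 - 1) - 3)) + (7 - 156/(-25)) = 34*(-46 + 0*((3 - 1) - 3)) + (7 - 156*(-1/25)) = 34*(-46 + 0*(2 - 3)) + (7 + 156/25) = 34*(-46 + 0*(-1)) + 331/25 = 34*(-46 + 0) + 331/25 = 34*(-46) + 331/25 = -1564 + 331/25 = -38769/25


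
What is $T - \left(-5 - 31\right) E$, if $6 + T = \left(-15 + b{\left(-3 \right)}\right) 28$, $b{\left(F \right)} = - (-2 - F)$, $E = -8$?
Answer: $-742$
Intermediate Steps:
$b{\left(F \right)} = 2 + F$
$T = -454$ ($T = -6 + \left(-15 + \left(2 - 3\right)\right) 28 = -6 + \left(-15 - 1\right) 28 = -6 - 448 = -454$)
$T - \left(-5 - 31\right) E = -454 - \left(-5 - 31\right) \left(-8\right) = -454 - \left(-36\right) \left(-8\right) = -454 - 288 = -742$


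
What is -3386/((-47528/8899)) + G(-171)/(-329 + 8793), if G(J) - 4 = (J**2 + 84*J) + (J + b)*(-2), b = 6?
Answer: 31970039363/50284624 ≈ 635.78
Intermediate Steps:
G(J) = -8 + J**2 + 82*J (G(J) = 4 + ((J**2 + 84*J) + (J + 6)*(-2)) = 4 + ((J**2 + 84*J) + (6 + J)*(-2)) = 4 + ((J**2 + 84*J) + (-12 - 2*J)) = 4 + (-12 + J**2 + 82*J) = -8 + J**2 + 82*J)
-3386/((-47528/8899)) + G(-171)/(-329 + 8793) = -3386/((-47528/8899)) + (-8 + (-171)**2 + 82*(-171))/(-329 + 8793) = -3386/((-47528*1/8899)) + (-8 + 29241 - 14022)/8464 = -3386/(-47528/8899) + 15211*(1/8464) = -3386*(-8899/47528) + 15211/8464 = 15066007/23764 + 15211/8464 = 31970039363/50284624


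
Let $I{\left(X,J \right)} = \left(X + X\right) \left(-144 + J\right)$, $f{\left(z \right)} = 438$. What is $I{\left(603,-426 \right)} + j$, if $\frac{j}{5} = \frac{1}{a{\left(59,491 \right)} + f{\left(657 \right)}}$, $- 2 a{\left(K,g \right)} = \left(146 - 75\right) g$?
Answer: $- \frac{4672393742}{6797} \approx -6.8742 \cdot 10^{5}$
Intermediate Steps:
$a{\left(K,g \right)} = - \frac{71 g}{2}$ ($a{\left(K,g \right)} = - \frac{\left(146 - 75\right) g}{2} = - \frac{71 g}{2}$)
$I{\left(X,J \right)} = 2 X \left(-144 + J\right)$
$j = - \frac{2}{6797}$ ($j = \frac{5}{\left(- \frac{71}{2}\right) 491 + 438} = \frac{5}{- \frac{34861}{2} + 438} = \frac{5}{- \frac{33985}{2}} = 5 \left(- \frac{2}{33985}\right) = - \frac{2}{6797} \approx -0.00029425$)
$I{\left(603,-426 \right)} + j = 2 \cdot 603 \left(-144 - 426\right) - \frac{2}{6797} = 2 \cdot 603 \left(-570\right) - \frac{2}{6797} = -687420 - \frac{2}{6797} = - \frac{4672393742}{6797}$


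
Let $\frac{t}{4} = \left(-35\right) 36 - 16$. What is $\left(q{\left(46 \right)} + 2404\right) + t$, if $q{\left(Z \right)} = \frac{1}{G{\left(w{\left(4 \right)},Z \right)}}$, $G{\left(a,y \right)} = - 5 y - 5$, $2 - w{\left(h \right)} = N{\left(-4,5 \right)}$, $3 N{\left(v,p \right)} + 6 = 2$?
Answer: $- \frac{634501}{235} \approx -2700.0$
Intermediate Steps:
$N{\left(v,p \right)} = - \frac{4}{3}$ ($N{\left(v,p \right)} = -2 + \frac{1}{3} \cdot 2 = -2 + \frac{2}{3} = - \frac{4}{3}$)
$w{\left(h \right)} = \frac{10}{3}$ ($w{\left(h \right)} = 2 - - \frac{4}{3} = 2 + \frac{4}{3} = \frac{10}{3}$)
$G{\left(a,y \right)} = -5 - 5 y$
$q{\left(Z \right)} = \frac{1}{-5 - 5 Z}$
$t = -5104$ ($t = 4 \left(\left(-35\right) 36 - 16\right) = 4 \left(-1260 - 16\right) = 4 \left(-1276\right) = -5104$)
$\left(q{\left(46 \right)} + 2404\right) + t = \left(- \frac{1}{5 + 5 \cdot 46} + 2404\right) - 5104 = \left(- \frac{1}{5 + 230} + 2404\right) - 5104 = \left(- \frac{1}{235} + 2404\right) - 5104 = \frac{564939}{235} - 5104 = - \frac{634501}{235}$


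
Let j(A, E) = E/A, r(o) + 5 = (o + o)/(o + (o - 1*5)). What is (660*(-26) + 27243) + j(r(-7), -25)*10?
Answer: 821473/81 ≈ 10142.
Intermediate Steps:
r(o) = -5 + 2*o/(-5 + 2*o) (r(o) = -5 + (o + o)/(o + (o - 1*5)) = -5 + (2*o)/(o + (o - 5)) = -5 + (2*o)/(o + (-5 + o)) = -5 + (2*o)/(-5 + 2*o) = -5 + 2*o/(-5 + 2*o))
(660*(-26) + 27243) + j(r(-7), -25)*10 = (660*(-26) + 27243) - 25*(-5 + 2*(-7))/(25 - 8*(-7))*10 = (-17160 + 27243) - 25*(-5 - 14)/(25 + 56)*10 = 10083 - 25/(81/(-19))*10 = 10083 - 25/((-1/19*81))*10 = 10083 - 25/(-81/19)*10 = 10083 - 25*(-19/81)*10 = 10083 + (475/81)*10 = 10083 + 4750/81 = 821473/81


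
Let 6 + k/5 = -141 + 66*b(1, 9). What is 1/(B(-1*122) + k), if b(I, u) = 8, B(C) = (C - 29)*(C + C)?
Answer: 1/38749 ≈ 2.5807e-5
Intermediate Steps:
B(C) = 2*C*(-29 + C) (B(C) = (-29 + C)*(2*C) = 2*C*(-29 + C))
k = 1905 (k = -30 + 5*(-141 + 66*8) = -30 + 5*(-141 + 528) = -30 + 5*387 = -30 + 1935 = 1905)
1/(B(-1*122) + k) = 1/(2*(-1*122)*(-29 - 1*122) + 1905) = 1/(2*(-122)*(-29 - 122) + 1905) = 1/(2*(-122)*(-151) + 1905) = 1/(36844 + 1905) = 1/38749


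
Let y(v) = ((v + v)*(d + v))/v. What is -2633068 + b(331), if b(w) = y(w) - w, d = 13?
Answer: -2632711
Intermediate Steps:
y(v) = 26 + 2*v (y(v) = ((v + v)*(13 + v))/v = ((2*v)*(13 + v))/v = (2*v*(13 + v))/v = 26 + 2*v)
b(w) = 26 + w (b(w) = (26 + 2*w) - w = 26 + w)
-2633068 + b(331) = -2633068 + (26 + 331) = -2633068 + 357 = -2632711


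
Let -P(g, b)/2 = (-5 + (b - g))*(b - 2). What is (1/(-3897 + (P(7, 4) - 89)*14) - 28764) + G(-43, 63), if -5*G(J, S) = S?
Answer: -135106138/4695 ≈ -28777.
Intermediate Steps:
G(J, S) = -S/5
P(g, b) = -2*(-2 + b)*(-5 + b - g) (P(g, b) = -2*(-5 + (b - g))*(b - 2) = -2*(-5 + b - g)*(-2 + b) = -2*(-2 + b)*(-5 + b - g))
(1/(-3897 + (P(7, 4) - 89)*14) - 28764) + G(-43, 63) = (1/(-3897 + ((-20 - 4*7 - 2*4² + 14*4 + 2*4*7) - 89)*14) - 28764) - ⅕*63 = (1/(-3897 + ((-20 - 28 - 2*16 + 56 + 56) - 89)*14) - 28764) - 63/5 = (1/(-3897 + ((-20 - 28 - 32 + 56 + 56) - 89)*14) - 28764) - 63/5 = (1/(-3897 + (32 - 89)*14) - 28764) - 63/5 = (1/(-3897 - 57*14) - 28764) - 63/5 = (1/(-3897 - 798) - 28764) - 63/5 = (1/(-4695) - 28764) - 63/5 = (-1/4695 - 28764) - 63/5 = -135046981/4695 - 63/5 = -135106138/4695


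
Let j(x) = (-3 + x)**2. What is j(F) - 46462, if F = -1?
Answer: -46446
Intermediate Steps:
j(F) - 46462 = (-3 - 1)**2 - 46462 = (-4)**2 - 46462 = 16 - 46462 = -46446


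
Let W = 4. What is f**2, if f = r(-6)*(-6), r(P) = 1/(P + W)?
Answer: 9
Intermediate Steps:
r(P) = 1/(4 + P) (r(P) = 1/(P + 4) = 1/(4 + P))
f = 3 (f = -6/(4 - 6) = -6/(-2) = -1/2*(-6) = 3)
f**2 = 3**2 = 9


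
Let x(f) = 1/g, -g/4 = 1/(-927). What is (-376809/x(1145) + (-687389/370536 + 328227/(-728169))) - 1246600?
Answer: -3854351449321327475/3087857927128 ≈ -1.2482e+6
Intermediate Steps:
g = 4/927 (g = -4/(-927) = -4*(-1/927) = 4/927 ≈ 0.0043150)
x(f) = 927/4 (x(f) = 1/(4/927) = 927/4)
(-376809/x(1145) + (-687389/370536 + 328227/(-728169))) - 1246600 = (-376809/927/4 + (-687389/370536 + 328227/(-728169))) - 1246600 = (-376809*4/927 + (-687389*1/370536 + 328227*(-1/728169))) - 1246600 = (-502412/309 + (-687389/370536 - 109409/242723)) - 1246600 = (-502412/309 - 207385093471/89937609528) - 1246600 = -5027757363562675/3087857927128 - 1246600 = -3854351449321327475/3087857927128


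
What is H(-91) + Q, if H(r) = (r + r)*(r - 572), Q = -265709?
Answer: -145043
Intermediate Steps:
H(r) = 2*r*(-572 + r) (H(r) = (2*r)*(-572 + r) = 2*r*(-572 + r))
H(-91) + Q = 2*(-91)*(-572 - 91) - 265709 = 2*(-91)*(-663) - 265709 = 120666 - 265709 = -145043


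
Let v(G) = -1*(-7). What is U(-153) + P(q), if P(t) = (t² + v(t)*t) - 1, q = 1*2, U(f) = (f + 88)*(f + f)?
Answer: 19907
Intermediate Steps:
v(G) = 7
U(f) = 2*f*(88 + f) (U(f) = (88 + f)*(2*f) = 2*f*(88 + f))
q = 2
P(t) = -1 + t² + 7*t (P(t) = (t² + 7*t) - 1 = -1 + t² + 7*t)
U(-153) + P(q) = 2*(-153)*(88 - 153) + (-1 + 2² + 7*2) = 2*(-153)*(-65) + (-1 + 4 + 14) = 19890 + 17 = 19907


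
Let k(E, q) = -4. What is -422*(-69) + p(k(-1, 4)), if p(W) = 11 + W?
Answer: 29125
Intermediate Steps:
-422*(-69) + p(k(-1, 4)) = -422*(-69) + (11 - 4) = 29118 + 7 = 29125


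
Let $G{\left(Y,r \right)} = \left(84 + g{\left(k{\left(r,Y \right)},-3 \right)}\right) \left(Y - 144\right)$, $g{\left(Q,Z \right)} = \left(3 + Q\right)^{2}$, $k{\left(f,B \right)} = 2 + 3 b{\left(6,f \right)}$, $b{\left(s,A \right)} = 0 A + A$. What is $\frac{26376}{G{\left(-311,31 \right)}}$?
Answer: $- \frac{471}{78715} \approx -0.0059836$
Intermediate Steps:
$b{\left(s,A \right)} = A$ ($b{\left(s,A \right)} = 0 + A = A$)
$k{\left(f,B \right)} = 2 + 3 f$
$G{\left(Y,r \right)} = \left(-144 + Y\right) \left(84 + \left(5 + 3 r\right)^{2}\right)$ ($G{\left(Y,r \right)} = \left(84 + \left(3 + \left(2 + 3 r\right)\right)^{2}\right) \left(Y - 144\right) = \left(84 + \left(5 + 3 r\right)^{2}\right) \left(-144 + Y\right) = \left(-144 + Y\right) \left(84 + \left(5 + 3 r\right)^{2}\right)$)
$\frac{26376}{G{\left(-311,31 \right)}} = \frac{26376}{-12096 - 144 \left(5 + 3 \cdot 31\right)^{2} + 84 \left(-311\right) - 311 \left(5 + 3 \cdot 31\right)^{2}} = \frac{26376}{-12096 - 144 \left(5 + 93\right)^{2} - 26124 - 311 \left(5 + 93\right)^{2}} = \frac{26376}{-12096 - 144 \cdot 98^{2} - 26124 - 311 \cdot 98^{2}} = \frac{26376}{-12096 - 1382976 - 26124 - 2986844} = \frac{26376}{-4408040} = 26376 \left(- \frac{1}{4408040}\right) = - \frac{471}{78715}$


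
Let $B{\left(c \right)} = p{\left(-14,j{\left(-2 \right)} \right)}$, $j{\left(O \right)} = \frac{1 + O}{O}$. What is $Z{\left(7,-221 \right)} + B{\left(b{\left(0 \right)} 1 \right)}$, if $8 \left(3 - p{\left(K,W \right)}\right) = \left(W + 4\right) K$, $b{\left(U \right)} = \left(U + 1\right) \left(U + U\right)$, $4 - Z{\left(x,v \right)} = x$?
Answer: $\frac{63}{8} \approx 7.875$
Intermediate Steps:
$Z{\left(x,v \right)} = 4 - x$
$j{\left(O \right)} = \frac{1 + O}{O}$
$b{\left(U \right)} = 2 U \left(1 + U\right)$ ($b{\left(U \right)} = \left(1 + U\right) 2 U = 2 U \left(1 + U\right)$)
$p{\left(K,W \right)} = 3 - \frac{K \left(4 + W\right)}{8}$ ($p{\left(K,W \right)} = 3 - \frac{\left(W + 4\right) K}{8} = 3 - \frac{\left(4 + W\right) K}{8} = 3 - \frac{K \left(4 + W\right)}{8}$)
$B{\left(c \right)} = \frac{87}{8}$ ($B{\left(c \right)} = 3 - -7 - - \frac{7 \frac{1 - 2}{-2}}{4} = 3 + 7 - - \frac{7 \left(\left(- \frac{1}{2}\right) \left(-1\right)\right)}{4} = 3 + 7 - \left(- \frac{7}{4}\right) \frac{1}{2} = 3 + 7 + \frac{7}{8} = \frac{87}{8}$)
$Z{\left(7,-221 \right)} + B{\left(b{\left(0 \right)} 1 \right)} = \left(4 - 7\right) + \frac{87}{8} = -3 + \frac{87}{8} = \frac{63}{8}$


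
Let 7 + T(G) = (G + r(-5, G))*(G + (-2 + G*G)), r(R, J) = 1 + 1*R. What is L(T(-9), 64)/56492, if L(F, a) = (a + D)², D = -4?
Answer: 900/14123 ≈ 0.063726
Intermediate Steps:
r(R, J) = 1 + R
T(G) = -7 + (-4 + G)*(-2 + G + G²) (T(G) = -7 + (G + (1 - 5))*(G + (-2 + G*G)) = -7 + (G - 4)*(G + (-2 + G²)) = -7 + (-4 + G)*(-2 + G + G²))
L(F, a) = (-4 + a)² (L(F, a) = (a - 4)² = (-4 + a)²)
L(T(-9), 64)/56492 = (-4 + 64)²/56492 = 60²*(1/56492) = 3600*(1/56492) = 900/14123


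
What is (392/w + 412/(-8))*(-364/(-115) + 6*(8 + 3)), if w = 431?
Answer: -173432993/49565 ≈ -3499.1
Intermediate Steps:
(392/w + 412/(-8))*(-364/(-115) + 6*(8 + 3)) = (392/431 + 412/(-8))*(-364/(-115) + 6*(8 + 3)) = (392*(1/431) + 412*(-⅛))*(-364*(-1/115) + 6*11) = (392/431 - 103/2)*(364/115 + 66) = -43609/862*7954/115 = -173432993/49565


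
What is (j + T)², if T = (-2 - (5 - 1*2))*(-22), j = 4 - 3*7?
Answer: 8649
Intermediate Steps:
j = -17 (j = 4 - 21 = -17)
T = 110 (T = (-2 - (5 - 2))*(-22) = (-2 - 1*3)*(-22) = (-2 - 3)*(-22) = -5*(-22) = 110)
(j + T)² = (-17 + 110)² = 93² = 8649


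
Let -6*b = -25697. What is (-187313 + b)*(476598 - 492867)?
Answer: 5955435563/2 ≈ 2.9777e+9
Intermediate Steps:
b = 25697/6 (b = -⅙*(-25697) = 25697/6 ≈ 4282.8)
(-187313 + b)*(476598 - 492867) = (-187313 + 25697/6)*(476598 - 492867) = -1098181/6*(-16269) = 5955435563/2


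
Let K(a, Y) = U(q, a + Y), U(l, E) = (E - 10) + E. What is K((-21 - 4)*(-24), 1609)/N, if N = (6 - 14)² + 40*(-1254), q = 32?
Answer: -551/6262 ≈ -0.087991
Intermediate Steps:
U(l, E) = -10 + 2*E (U(l, E) = (-10 + E) + E = -10 + 2*E)
N = -50096 (N = (-8)² - 50160 = 64 - 50160 = -50096)
K(a, Y) = -10 + 2*Y + 2*a (K(a, Y) = -10 + 2*(a + Y) = -10 + 2*(Y + a) = -10 + (2*Y + 2*a) = -10 + 2*Y + 2*a)
K((-21 - 4)*(-24), 1609)/N = (-10 + 2*1609 + 2*((-21 - 4)*(-24)))/(-50096) = (-10 + 3218 + 2*(-25*(-24)))*(-1/50096) = (-10 + 3218 + 2*600)*(-1/50096) = (-10 + 3218 + 1200)*(-1/50096) = 4408*(-1/50096) = -551/6262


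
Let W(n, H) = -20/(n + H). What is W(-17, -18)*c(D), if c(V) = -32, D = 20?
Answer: -128/7 ≈ -18.286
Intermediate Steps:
W(n, H) = -20/(H + n)
W(-17, -18)*c(D) = -20/(-18 - 17)*(-32) = -20/(-35)*(-32) = -20*(-1/35)*(-32) = (4/7)*(-32) = -128/7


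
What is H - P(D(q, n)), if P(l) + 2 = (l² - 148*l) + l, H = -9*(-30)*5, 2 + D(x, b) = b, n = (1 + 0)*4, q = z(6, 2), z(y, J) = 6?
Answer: 1642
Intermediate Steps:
q = 6
n = 4 (n = 1*4 = 4)
D(x, b) = -2 + b
H = 1350 (H = 270*5 = 1350)
P(l) = -2 + l² - 147*l (P(l) = -2 + ((l² - 148*l) + l) = -2 + (l² - 147*l) = -2 + l² - 147*l)
H - P(D(q, n)) = 1350 - (-2 + (-2 + 4)² - 147*(-2 + 4)) = 1350 - (-2 + 2² - 147*2) = 1350 - (-2 + 4 - 294) = 1350 - 1*(-292) = 1350 + 292 = 1642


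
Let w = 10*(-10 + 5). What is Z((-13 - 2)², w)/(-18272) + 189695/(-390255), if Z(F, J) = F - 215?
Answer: -347000959/713073936 ≈ -0.48663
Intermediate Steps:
w = -50 (w = 10*(-5) = -50)
Z(F, J) = -215 + F
Z((-13 - 2)², w)/(-18272) + 189695/(-390255) = (-215 + (-13 - 2)²)/(-18272) + 189695/(-390255) = (-215 + (-15)²)*(-1/18272) + 189695*(-1/390255) = (-215 + 225)*(-1/18272) - 37939/78051 = 10*(-1/18272) - 37939/78051 = -5/9136 - 37939/78051 = -347000959/713073936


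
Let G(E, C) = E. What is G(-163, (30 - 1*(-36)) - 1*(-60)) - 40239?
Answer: -40402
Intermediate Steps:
G(-163, (30 - 1*(-36)) - 1*(-60)) - 40239 = -163 - 40239 = -40402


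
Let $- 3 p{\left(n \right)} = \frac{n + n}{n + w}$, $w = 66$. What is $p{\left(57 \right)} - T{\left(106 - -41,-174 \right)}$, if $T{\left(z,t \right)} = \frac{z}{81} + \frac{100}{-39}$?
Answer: $\frac{6337}{14391} \approx 0.44034$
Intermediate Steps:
$T{\left(z,t \right)} = - \frac{100}{39} + \frac{z}{81}$ ($T{\left(z,t \right)} = z \frac{1}{81} + 100 \left(- \frac{1}{39}\right) = \frac{z}{81} - \frac{100}{39} = - \frac{100}{39} + \frac{z}{81}$)
$p{\left(n \right)} = - \frac{2 n}{3 \left(66 + n\right)}$ ($p{\left(n \right)} = - \frac{\left(n + n\right) \frac{1}{n + 66}}{3} = - \frac{2 n \frac{1}{66 + n}}{3} = - \frac{2 n}{3 \left(66 + n\right)}$)
$p{\left(57 \right)} - T{\left(106 - -41,-174 \right)} = \left(-2\right) 57 \frac{1}{198 + 3 \cdot 57} - \left(- \frac{100}{39} + \frac{106 - -41}{81}\right) = \left(-2\right) 57 \frac{1}{198 + 171} - \left(- \frac{100}{39} + \frac{106 + 41}{81}\right) = \left(-2\right) 57 \cdot \frac{1}{369} - \left(- \frac{100}{39} + \frac{1}{81} \cdot 147\right) = \left(-2\right) 57 \cdot \frac{1}{369} - \left(- \frac{100}{39} + \frac{49}{27}\right) = - \frac{38}{123} - - \frac{263}{351} = - \frac{38}{123} + \frac{263}{351} = \frac{6337}{14391}$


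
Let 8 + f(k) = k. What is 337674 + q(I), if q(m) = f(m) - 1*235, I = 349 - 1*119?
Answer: 337661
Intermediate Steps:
f(k) = -8 + k
I = 230 (I = 349 - 119 = 230)
q(m) = -243 + m (q(m) = (-8 + m) - 1*235 = (-8 + m) - 235 = -243 + m)
337674 + q(I) = 337674 + (-243 + 230) = 337674 - 13 = 337661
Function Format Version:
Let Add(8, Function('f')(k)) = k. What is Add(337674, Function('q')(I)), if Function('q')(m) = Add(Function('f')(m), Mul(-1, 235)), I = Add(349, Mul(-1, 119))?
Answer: 337661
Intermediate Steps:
Function('f')(k) = Add(-8, k)
I = 230 (I = Add(349, -119) = 230)
Function('q')(m) = Add(-243, m) (Function('q')(m) = Add(Add(-8, m), Mul(-1, 235)) = Add(Add(-8, m), -235) = Add(-243, m))
Add(337674, Function('q')(I)) = Add(337674, Add(-243, 230)) = Add(337674, -13) = 337661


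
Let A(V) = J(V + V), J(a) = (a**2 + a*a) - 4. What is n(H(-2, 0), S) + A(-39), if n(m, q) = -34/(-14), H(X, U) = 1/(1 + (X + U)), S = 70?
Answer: 85165/7 ≈ 12166.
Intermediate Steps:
H(X, U) = 1/(1 + U + X) (H(X, U) = 1/(1 + (U + X)) = 1/(1 + U + X))
J(a) = -4 + 2*a**2 (J(a) = (a**2 + a**2) - 4 = 2*a**2 - 4 = -4 + 2*a**2)
n(m, q) = 17/7 (n(m, q) = -34*(-1/14) = 17/7)
A(V) = -4 + 8*V**2 (A(V) = -4 + 2*(V + V)**2 = -4 + 2*(2*V)**2 = -4 + 2*(4*V**2) = -4 + 8*V**2)
n(H(-2, 0), S) + A(-39) = 17/7 + (-4 + 8*(-39)**2) = 17/7 + (-4 + 8*1521) = 17/7 + (-4 + 12168) = 17/7 + 12164 = 85165/7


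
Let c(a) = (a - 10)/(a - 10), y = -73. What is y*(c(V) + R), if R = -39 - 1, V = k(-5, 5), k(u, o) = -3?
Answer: 2847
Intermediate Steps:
V = -3
c(a) = 1 (c(a) = (-10 + a)/(-10 + a) = 1)
R = -40
y*(c(V) + R) = -73*(1 - 40) = -73*(-39) = 2847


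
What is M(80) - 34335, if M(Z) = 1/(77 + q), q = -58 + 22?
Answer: -1407734/41 ≈ -34335.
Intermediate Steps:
q = -36
M(Z) = 1/41 (M(Z) = 1/(77 - 36) = 1/41)
M(80) - 34335 = 1/41 - 34335 = -1407734/41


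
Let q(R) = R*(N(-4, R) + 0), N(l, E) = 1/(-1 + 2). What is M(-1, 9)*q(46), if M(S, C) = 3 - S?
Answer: 184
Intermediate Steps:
N(l, E) = 1 (N(l, E) = 1/1 = 1)
q(R) = R (q(R) = R*(1 + 0) = R*1 = R)
M(-1, 9)*q(46) = (3 - 1*(-1))*46 = (3 + 1)*46 = 4*46 = 184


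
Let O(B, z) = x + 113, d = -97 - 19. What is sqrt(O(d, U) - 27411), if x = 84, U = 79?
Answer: I*sqrt(27214) ≈ 164.97*I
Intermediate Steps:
d = -116
O(B, z) = 197 (O(B, z) = 84 + 113 = 197)
sqrt(O(d, U) - 27411) = sqrt(197 - 27411) = sqrt(-27214) = I*sqrt(27214)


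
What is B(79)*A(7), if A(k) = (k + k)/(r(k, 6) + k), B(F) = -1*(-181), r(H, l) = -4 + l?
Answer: 2534/9 ≈ 281.56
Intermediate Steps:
B(F) = 181
A(k) = 2*k/(2 + k) (A(k) = (k + k)/((-4 + 6) + k) = (2*k)/(2 + k) = 2*k/(2 + k))
B(79)*A(7) = 181*(2*7/(2 + 7)) = 181*(2*7/9) = 181*(2*7*(⅑)) = 181*(14/9) = 2534/9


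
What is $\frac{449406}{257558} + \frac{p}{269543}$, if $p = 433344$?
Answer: $\frac{116372727705}{34711477997} \approx 3.3526$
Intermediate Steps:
$\frac{449406}{257558} + \frac{p}{269543} = \frac{449406}{257558} + \frac{433344}{269543} = 449406 \cdot \frac{1}{257558} + 433344 \cdot \frac{1}{269543} = \frac{224703}{128779} + \frac{433344}{269543} = \frac{116372727705}{34711477997}$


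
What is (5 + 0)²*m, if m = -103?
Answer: -2575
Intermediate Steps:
(5 + 0)²*m = (5 + 0)²*(-103) = 5²*(-103) = 25*(-103) = -2575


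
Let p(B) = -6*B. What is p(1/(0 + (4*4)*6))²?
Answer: 1/256 ≈ 0.0039063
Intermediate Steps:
p(1/(0 + (4*4)*6))² = (-6/(0 + (4*4)*6))² = (-6/(0 + 16*6))² = (-6/(0 + 96))² = (-6/96)² = (-6*1/96)² = (-1/16)² = 1/256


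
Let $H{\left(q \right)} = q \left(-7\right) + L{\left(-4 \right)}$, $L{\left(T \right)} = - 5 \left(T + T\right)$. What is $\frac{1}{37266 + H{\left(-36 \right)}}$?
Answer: $\frac{1}{37558} \approx 2.6625 \cdot 10^{-5}$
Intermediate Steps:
$L{\left(T \right)} = - 10 T$ ($L{\left(T \right)} = - 5 \cdot 2 T = - 10 T$)
$H{\left(q \right)} = 40 - 7 q$ ($H{\left(q \right)} = q \left(-7\right) - -40 = - 7 q + 40 = 40 - 7 q$)
$\frac{1}{37266 + H{\left(-36 \right)}} = \frac{1}{37266 + \left(40 - -252\right)} = \frac{1}{37266 + \left(40 + 252\right)} = \frac{1}{37266 + 292} = \frac{1}{37558}$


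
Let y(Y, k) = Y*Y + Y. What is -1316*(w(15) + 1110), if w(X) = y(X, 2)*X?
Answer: -6198360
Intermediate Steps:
y(Y, k) = Y + Y² (y(Y, k) = Y² + Y = Y + Y²)
w(X) = X²*(1 + X) (w(X) = (X*(1 + X))*X = X²*(1 + X))
-1316*(w(15) + 1110) = -1316*(15²*(1 + 15) + 1110) = -1316*(225*16 + 1110) = -1316*(3600 + 1110) = -1316*4710 = -6198360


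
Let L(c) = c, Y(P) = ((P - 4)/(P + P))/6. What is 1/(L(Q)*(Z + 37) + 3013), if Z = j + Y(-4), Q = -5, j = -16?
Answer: 6/17443 ≈ 0.00034398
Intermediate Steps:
Y(P) = (-4 + P)/(12*P) (Y(P) = ((-4 + P)/((2*P)))*(⅙) = ((-4 + P)*(1/(2*P)))*(⅙) = ((-4 + P)/(2*P))*(⅙) = (-4 + P)/(12*P))
Z = -95/6 (Z = -16 + (1/12)*(-4 - 4)/(-4) = -16 + (1/12)*(-¼)*(-8) = -16 + ⅙ = -95/6 ≈ -15.833)
1/(L(Q)*(Z + 37) + 3013) = 1/(-5*(-95/6 + 37) + 3013) = 1/(-5*127/6 + 3013) = 1/(-635/6 + 3013) = 1/(17443/6) = 6/17443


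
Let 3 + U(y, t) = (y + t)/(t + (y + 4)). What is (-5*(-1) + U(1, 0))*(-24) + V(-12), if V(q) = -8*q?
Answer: 216/5 ≈ 43.200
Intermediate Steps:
U(y, t) = -3 + (t + y)/(4 + t + y) (U(y, t) = -3 + (y + t)/(t + (y + 4)) = -3 + (t + y)/(t + (4 + y)) = -3 + (t + y)/(4 + t + y))
(-5*(-1) + U(1, 0))*(-24) + V(-12) = (-5*(-1) + 2*(-6 - 1*0 - 1*1)/(4 + 0 + 1))*(-24) - 8*(-12) = (5 + 2*(-6 + 0 - 1)/5)*(-24) + 96 = (5 + 2*(⅕)*(-7))*(-24) + 96 = (5 - 14/5)*(-24) + 96 = (11/5)*(-24) + 96 = -264/5 + 96 = 216/5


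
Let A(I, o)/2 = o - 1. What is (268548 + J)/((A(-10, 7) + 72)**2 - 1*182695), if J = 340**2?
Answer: -384148/175639 ≈ -2.1871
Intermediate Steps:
A(I, o) = -2 + 2*o (A(I, o) = 2*(o - 1) = 2*(-1 + o) = -2 + 2*o)
J = 115600
(268548 + J)/((A(-10, 7) + 72)**2 - 1*182695) = (268548 + 115600)/(((-2 + 2*7) + 72)**2 - 1*182695) = 384148/(((-2 + 14) + 72)**2 - 182695) = 384148/((12 + 72)**2 - 182695) = 384148/(84**2 - 182695) = 384148/(7056 - 182695) = 384148/(-175639) = 384148*(-1/175639) = -384148/175639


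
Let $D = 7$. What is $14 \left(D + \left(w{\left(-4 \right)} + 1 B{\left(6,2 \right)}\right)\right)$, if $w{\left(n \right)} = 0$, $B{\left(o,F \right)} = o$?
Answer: $182$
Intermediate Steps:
$14 \left(D + \left(w{\left(-4 \right)} + 1 B{\left(6,2 \right)}\right)\right) = 14 \left(7 + \left(0 + 1 \cdot 6\right)\right) = 14 \left(7 + \left(0 + 6\right)\right) = 14 \left(7 + 6\right) = 14 \cdot 13 = 182$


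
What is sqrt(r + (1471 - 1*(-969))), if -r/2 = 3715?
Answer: I*sqrt(4990) ≈ 70.64*I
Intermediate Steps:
r = -7430 (r = -2*3715 = -7430)
sqrt(r + (1471 - 1*(-969))) = sqrt(-7430 + (1471 - 1*(-969))) = sqrt(-7430 + (1471 + 969)) = sqrt(-7430 + 2440) = sqrt(-4990) = I*sqrt(4990)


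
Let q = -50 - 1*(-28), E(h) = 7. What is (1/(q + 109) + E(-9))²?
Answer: 372100/7569 ≈ 49.161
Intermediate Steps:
q = -22 (q = -50 + 28 = -22)
(1/(q + 109) + E(-9))² = (1/(-22 + 109) + 7)² = (1/87 + 7)² = (610/87)² = 372100/7569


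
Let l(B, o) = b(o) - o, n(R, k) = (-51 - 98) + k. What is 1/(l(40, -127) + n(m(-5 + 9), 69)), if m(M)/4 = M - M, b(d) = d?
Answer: -1/80 ≈ -0.012500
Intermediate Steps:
m(M) = 0 (m(M) = 4*(M - M) = 4*0 = 0)
n(R, k) = -149 + k
l(B, o) = 0 (l(B, o) = o - o = 0)
1/(l(40, -127) + n(m(-5 + 9), 69)) = 1/(0 + (-149 + 69)) = 1/(0 - 80) = 1/(-80) = -1/80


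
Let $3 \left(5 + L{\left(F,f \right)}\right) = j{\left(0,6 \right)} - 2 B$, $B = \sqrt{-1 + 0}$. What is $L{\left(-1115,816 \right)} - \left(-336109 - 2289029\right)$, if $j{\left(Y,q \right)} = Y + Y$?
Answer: $2625133 - \frac{2 i}{3} \approx 2.6251 \cdot 10^{6} - 0.66667 i$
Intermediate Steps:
$j{\left(Y,q \right)} = 2 Y$
$B = i$ ($B = \sqrt{-1} = i \approx 1.0 i$)
$L{\left(F,f \right)} = -5 - \frac{2 i}{3}$ ($L{\left(F,f \right)} = -5 + \frac{2 \cdot 0 - 2 i}{3} = -5 + \frac{0 - 2 i}{3} = -5 + \frac{\left(-2\right) i}{3} = -5 - \frac{2 i}{3}$)
$L{\left(-1115,816 \right)} - \left(-336109 - 2289029\right) = \left(-5 - \frac{2 i}{3}\right) - \left(-336109 - 2289029\right) = \left(-5 - \frac{2 i}{3}\right) - -2625138 = \left(-5 - \frac{2 i}{3}\right) + 2625138 = 2625133 - \frac{2 i}{3}$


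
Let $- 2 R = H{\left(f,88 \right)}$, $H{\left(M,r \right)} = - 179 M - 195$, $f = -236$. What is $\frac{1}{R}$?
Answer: $- \frac{2}{42049} \approx -4.7564 \cdot 10^{-5}$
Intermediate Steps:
$H{\left(M,r \right)} = -195 - 179 M$
$R = - \frac{42049}{2}$ ($R = - \frac{-195 - -42244}{2} = - \frac{-195 + 42244}{2} = \left(- \frac{1}{2}\right) 42049 = - \frac{42049}{2} \approx -21025.0$)
$\frac{1}{R} = \frac{1}{- \frac{42049}{2}} = - \frac{2}{42049}$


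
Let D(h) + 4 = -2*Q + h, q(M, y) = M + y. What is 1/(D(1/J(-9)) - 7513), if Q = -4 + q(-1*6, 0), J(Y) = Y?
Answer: -9/67474 ≈ -0.00013338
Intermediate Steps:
Q = -10 (Q = -4 + (-1*6 + 0) = -4 + (-6 + 0) = -4 - 6 = -10)
D(h) = 16 + h (D(h) = -4 + (-2*(-10) + h) = -4 + (20 + h) = 16 + h)
1/(D(1/J(-9)) - 7513) = 1/((16 + 1/(-9)) - 7513) = 1/((16 - ⅑) - 7513) = 1/(143/9 - 7513) = 1/(-67474/9) = -9/67474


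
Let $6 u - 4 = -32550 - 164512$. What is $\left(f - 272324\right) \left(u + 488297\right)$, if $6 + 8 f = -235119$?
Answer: $- \frac{549668531259}{4} \approx -1.3742 \cdot 10^{11}$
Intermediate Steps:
$f = - \frac{235125}{8}$ ($f = - \frac{3}{4} + \frac{1}{8} \left(-235119\right) = - \frac{3}{4} - \frac{235119}{8} = - \frac{235125}{8} \approx -29391.0$)
$u = -32843$ ($u = \frac{2}{3} + \frac{-32550 - 164512}{6} = \frac{2}{3} + \frac{1}{6} \left(-197062\right) = \frac{2}{3} - \frac{98531}{3} = -32843$)
$\left(f - 272324\right) \left(u + 488297\right) = \left(- \frac{235125}{8} - 272324\right) \left(-32843 + 488297\right) = \left(- \frac{2413717}{8}\right) 455454 = - \frac{549668531259}{4}$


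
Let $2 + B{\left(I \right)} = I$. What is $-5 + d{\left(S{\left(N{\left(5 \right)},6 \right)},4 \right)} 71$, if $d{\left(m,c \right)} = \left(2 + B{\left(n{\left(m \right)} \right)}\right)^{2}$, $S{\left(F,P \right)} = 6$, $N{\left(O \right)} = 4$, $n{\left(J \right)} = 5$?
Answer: $1770$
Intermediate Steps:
$B{\left(I \right)} = -2 + I$
$d{\left(m,c \right)} = 25$ ($d{\left(m,c \right)} = \left(2 + \left(-2 + 5\right)\right)^{2} = \left(2 + 3\right)^{2} = 5^{2} = 25$)
$-5 + d{\left(S{\left(N{\left(5 \right)},6 \right)},4 \right)} 71 = -5 + 25 \cdot 71 = -5 + 1775 = 1770$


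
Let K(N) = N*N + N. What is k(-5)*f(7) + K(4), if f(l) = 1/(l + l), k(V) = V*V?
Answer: 305/14 ≈ 21.786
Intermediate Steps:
k(V) = V²
K(N) = N + N² (K(N) = N² + N = N + N²)
f(l) = 1/(2*l)
k(-5)*f(7) + K(4) = (-5)²*((½)/7) + 4*(1 + 4) = 25*((½)*(⅐)) + 4*5 = 25*(1/14) + 20 = 25/14 + 20 = 305/14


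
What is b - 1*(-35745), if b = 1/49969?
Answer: 1786141906/49969 ≈ 35745.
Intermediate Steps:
b = 1/49969 ≈ 2.0012e-5
b - 1*(-35745) = 1/49969 - 1*(-35745) = 1/49969 + 35745 = 1786141906/49969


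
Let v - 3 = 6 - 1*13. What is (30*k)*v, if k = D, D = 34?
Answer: -4080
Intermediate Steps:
k = 34
v = -4 (v = 3 + (6 - 1*13) = 3 + (6 - 13) = 3 - 7 = -4)
(30*k)*v = (30*34)*(-4) = 1020*(-4) = -4080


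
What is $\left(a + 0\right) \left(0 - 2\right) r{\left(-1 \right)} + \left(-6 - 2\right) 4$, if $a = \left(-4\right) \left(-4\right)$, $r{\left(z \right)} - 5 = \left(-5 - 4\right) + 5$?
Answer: $-64$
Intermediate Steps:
$r{\left(z \right)} = 1$ ($r{\left(z \right)} = 5 + \left(\left(-5 - 4\right) + 5\right) = 5 + \left(-9 + 5\right) = 5 - 4 = 1$)
$a = 16$
$\left(a + 0\right) \left(0 - 2\right) r{\left(-1 \right)} + \left(-6 - 2\right) 4 = \left(16 + 0\right) \left(0 - 2\right) 1 + \left(-6 - 2\right) 4 = 16 \left(0 - 2\right) 1 - 32 = 16 \left(-2\right) 1 - 32 = \left(-32\right) 1 - 32 = -32 - 32 = -64$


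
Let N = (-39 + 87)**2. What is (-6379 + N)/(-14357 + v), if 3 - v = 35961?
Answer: 815/10063 ≈ 0.080990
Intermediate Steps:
N = 2304 (N = 48**2 = 2304)
v = -35958 (v = 3 - 1*35961 = 3 - 35961 = -35958)
(-6379 + N)/(-14357 + v) = (-6379 + 2304)/(-14357 - 35958) = -4075/(-50315) = -4075*(-1/50315) = 815/10063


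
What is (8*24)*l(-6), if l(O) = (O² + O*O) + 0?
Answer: 13824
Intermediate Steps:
l(O) = 2*O² (l(O) = (O² + O²) + 0 = 2*O² + 0 = 2*O²)
(8*24)*l(-6) = (8*24)*(2*(-6)²) = 192*(2*36) = 192*72 = 13824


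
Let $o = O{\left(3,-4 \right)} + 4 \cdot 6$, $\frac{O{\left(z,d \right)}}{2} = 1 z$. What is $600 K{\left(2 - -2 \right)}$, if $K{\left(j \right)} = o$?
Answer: $18000$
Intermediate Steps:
$O{\left(z,d \right)} = 2 z$ ($O{\left(z,d \right)} = 2 \cdot 1 z = 2 z$)
$o = 30$ ($o = 2 \cdot 3 + 4 \cdot 6 = 6 + 24 = 30$)
$K{\left(j \right)} = 30$
$600 K{\left(2 - -2 \right)} = 600 \cdot 30 = 18000$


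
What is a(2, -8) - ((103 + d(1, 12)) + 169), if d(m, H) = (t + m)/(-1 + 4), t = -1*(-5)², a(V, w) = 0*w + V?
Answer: -262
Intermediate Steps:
a(V, w) = V (a(V, w) = 0 + V = V)
t = -25 (t = -1*25 = -25)
d(m, H) = -25/3 + m/3 (d(m, H) = (-25 + m)/(-1 + 4) = (-25 + m)/3 = (-25 + m)*(⅓) = -25/3 + m/3)
a(2, -8) - ((103 + d(1, 12)) + 169) = 2 - ((103 + (-25/3 + (⅓)*1)) + 169) = 2 - ((103 + (-25/3 + ⅓)) + 169) = 2 - ((103 - 8) + 169) = 2 - (95 + 169) = 2 - 1*264 = 2 - 264 = -262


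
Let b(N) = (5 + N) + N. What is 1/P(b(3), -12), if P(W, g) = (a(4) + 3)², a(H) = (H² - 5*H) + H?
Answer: ⅑ ≈ 0.11111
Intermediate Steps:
b(N) = 5 + 2*N
a(H) = H² - 4*H
P(W, g) = 9 (P(W, g) = (4*(-4 + 4) + 3)² = (4*0 + 3)² = (0 + 3)² = 3² = 9)
1/P(b(3), -12) = 1/9 = ⅑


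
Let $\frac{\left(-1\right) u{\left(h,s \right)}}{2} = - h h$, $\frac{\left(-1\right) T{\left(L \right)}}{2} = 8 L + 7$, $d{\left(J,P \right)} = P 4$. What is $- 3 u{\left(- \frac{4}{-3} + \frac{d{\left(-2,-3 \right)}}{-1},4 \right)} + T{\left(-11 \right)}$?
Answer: $- \frac{2714}{3} \approx -904.67$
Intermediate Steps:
$d{\left(J,P \right)} = 4 P$
$T{\left(L \right)} = -14 - 16 L$ ($T{\left(L \right)} = - 2 \left(8 L + 7\right) = - 2 \left(7 + 8 L\right) = -14 - 16 L$)
$u{\left(h,s \right)} = 2 h^{2}$ ($u{\left(h,s \right)} = - 2 - h h = - 2 \left(- h^{2}\right) = 2 h^{2}$)
$- 3 u{\left(- \frac{4}{-3} + \frac{d{\left(-2,-3 \right)}}{-1},4 \right)} + T{\left(-11 \right)} = - 3 \cdot 2 \left(- \frac{4}{-3} + \frac{4 \left(-3\right)}{-1}\right)^{2} - -162 = - 3 \cdot 2 \left(\left(-4\right) \left(- \frac{1}{3}\right) - -12\right)^{2} + \left(-14 + 176\right) = - 3 \cdot 2 \left(\frac{4}{3} + 12\right)^{2} + 162 = - 3 \cdot 2 \left(\frac{40}{3}\right)^{2} + 162 = - 3 \cdot 2 \cdot \frac{1600}{9} + 162 = \left(-3\right) \frac{3200}{9} + 162 = - \frac{3200}{3} + 162 = - \frac{2714}{3}$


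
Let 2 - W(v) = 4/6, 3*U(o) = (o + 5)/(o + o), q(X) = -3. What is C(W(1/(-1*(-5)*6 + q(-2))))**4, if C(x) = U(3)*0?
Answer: 0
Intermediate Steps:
U(o) = (5 + o)/(6*o) (U(o) = ((o + 5)/(o + o))/3 = ((5 + o)/((2*o)))/3 = ((5 + o)*(1/(2*o)))/3 = ((5 + o)/(2*o))/3 = (5 + o)/(6*o))
W(v) = 4/3 (W(v) = 2 - 4/6 = 2 - 1*2/3 = 2 - 2/3 = 4/3)
C(x) = 0 (C(x) = ((1/6)*(5 + 3)/3)*0 = ((1/6)*(1/3)*8)*0 = (4/9)*0 = 0)
C(W(1/(-1*(-5)*6 + q(-2))))**4 = 0**4 = 0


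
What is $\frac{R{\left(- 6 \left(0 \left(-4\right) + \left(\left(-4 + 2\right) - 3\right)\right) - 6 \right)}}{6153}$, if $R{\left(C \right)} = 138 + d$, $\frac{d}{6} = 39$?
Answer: $\frac{124}{2051} \approx 0.060458$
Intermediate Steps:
$d = 234$ ($d = 6 \cdot 39 = 234$)
$R{\left(C \right)} = 372$ ($R{\left(C \right)} = 138 + 234 = 372$)
$\frac{R{\left(- 6 \left(0 \left(-4\right) + \left(\left(-4 + 2\right) - 3\right)\right) - 6 \right)}}{6153} = \frac{372}{6153} = 372 \cdot \frac{1}{6153} = \frac{124}{2051}$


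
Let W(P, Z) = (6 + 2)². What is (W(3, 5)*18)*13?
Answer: 14976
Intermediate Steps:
W(P, Z) = 64 (W(P, Z) = 8² = 64)
(W(3, 5)*18)*13 = (64*18)*13 = 1152*13 = 14976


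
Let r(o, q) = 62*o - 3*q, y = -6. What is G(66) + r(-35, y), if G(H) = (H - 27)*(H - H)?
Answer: -2152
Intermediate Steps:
r(o, q) = -3*q + 62*o
G(H) = 0 (G(H) = (-27 + H)*0 = 0)
G(66) + r(-35, y) = 0 + (-3*(-6) + 62*(-35)) = 0 + (18 - 2170) = 0 - 2152 = -2152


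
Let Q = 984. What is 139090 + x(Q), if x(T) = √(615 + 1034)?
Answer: 139090 + √1649 ≈ 1.3913e+5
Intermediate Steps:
x(T) = √1649
139090 + x(Q) = 139090 + √1649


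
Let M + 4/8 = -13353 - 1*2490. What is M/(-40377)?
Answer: 31687/80754 ≈ 0.39239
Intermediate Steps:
M = -31687/2 (M = -½ + (-13353 - 1*2490) = -½ + (-13353 - 2490) = -½ - 15843 = -31687/2 ≈ -15844.)
M/(-40377) = -31687/2/(-40377) = -31687/2*(-1/40377) = 31687/80754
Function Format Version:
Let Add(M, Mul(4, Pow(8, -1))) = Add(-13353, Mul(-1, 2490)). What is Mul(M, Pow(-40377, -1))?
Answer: Rational(31687, 80754) ≈ 0.39239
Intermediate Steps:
M = Rational(-31687, 2) (M = Add(Rational(-1, 2), Add(-13353, Mul(-1, 2490))) = Add(Rational(-1, 2), Add(-13353, -2490)) = Add(Rational(-1, 2), -15843) = Rational(-31687, 2) ≈ -15844.)
Mul(M, Pow(-40377, -1)) = Mul(Rational(-31687, 2), Pow(-40377, -1)) = Mul(Rational(-31687, 2), Rational(-1, 40377)) = Rational(31687, 80754)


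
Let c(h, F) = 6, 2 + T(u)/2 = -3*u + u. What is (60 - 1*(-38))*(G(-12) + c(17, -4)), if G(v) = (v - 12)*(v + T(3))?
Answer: 66444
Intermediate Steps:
T(u) = -4 - 4*u (T(u) = -4 + 2*(-3*u + u) = -4 + 2*(-2*u) = -4 - 4*u)
G(v) = (-16 + v)*(-12 + v) (G(v) = (v - 12)*(v + (-4 - 4*3)) = (-12 + v)*(v + (-4 - 12)) = (-12 + v)*(v - 16) = (-12 + v)*(-16 + v) = (-16 + v)*(-12 + v))
(60 - 1*(-38))*(G(-12) + c(17, -4)) = (60 - 1*(-38))*((192 + (-12)² - 28*(-12)) + 6) = (60 + 38)*((192 + 144 + 336) + 6) = 98*(672 + 6) = 98*678 = 66444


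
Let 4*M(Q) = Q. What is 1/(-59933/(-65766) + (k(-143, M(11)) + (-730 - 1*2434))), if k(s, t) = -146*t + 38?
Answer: -32883/115964816 ≈ -0.00028356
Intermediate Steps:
M(Q) = Q/4
k(s, t) = 38 - 146*t
1/(-59933/(-65766) + (k(-143, M(11)) + (-730 - 1*2434))) = 1/(-59933/(-65766) + ((38 - 73*11/2) + (-730 - 1*2434))) = 1/(-59933*(-1/65766) + ((38 - 146*11/4) + (-730 - 2434))) = 1/(59933/65766 + ((38 - 803/2) - 3164)) = 1/(59933/65766 + (-727/2 - 3164)) = 1/(59933/65766 - 7055/2) = 1/(-115964816/32883) = -32883/115964816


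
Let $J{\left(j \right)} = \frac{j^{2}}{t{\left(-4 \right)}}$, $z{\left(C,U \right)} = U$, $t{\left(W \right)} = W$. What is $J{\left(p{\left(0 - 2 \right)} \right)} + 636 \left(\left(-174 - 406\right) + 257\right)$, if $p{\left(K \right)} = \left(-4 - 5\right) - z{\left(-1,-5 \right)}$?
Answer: $-205432$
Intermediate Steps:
$p{\left(K \right)} = -4$ ($p{\left(K \right)} = \left(-4 - 5\right) - -5 = \left(-4 - 5\right) + 5 = -9 + 5 = -4$)
$J{\left(j \right)} = - \frac{j^{2}}{4}$ ($J{\left(j \right)} = \frac{j^{2}}{-4} = j^{2} \left(- \frac{1}{4}\right) = - \frac{j^{2}}{4}$)
$J{\left(p{\left(0 - 2 \right)} \right)} + 636 \left(\left(-174 - 406\right) + 257\right) = - \frac{\left(-4\right)^{2}}{4} + 636 \left(\left(-174 - 406\right) + 257\right) = \left(- \frac{1}{4}\right) 16 + 636 \left(-580 + 257\right) = -4 + 636 \left(-323\right) = -4 - 205428 = -205432$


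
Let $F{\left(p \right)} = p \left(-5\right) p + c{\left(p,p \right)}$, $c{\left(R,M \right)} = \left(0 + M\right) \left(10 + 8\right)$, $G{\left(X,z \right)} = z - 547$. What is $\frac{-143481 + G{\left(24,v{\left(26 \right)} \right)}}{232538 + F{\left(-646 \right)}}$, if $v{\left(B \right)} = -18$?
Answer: $\frac{72023}{932835} \approx 0.077209$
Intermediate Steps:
$G{\left(X,z \right)} = -547 + z$
$c{\left(R,M \right)} = 18 M$ ($c{\left(R,M \right)} = M 18 = 18 M$)
$F{\left(p \right)} = - 5 p^{2} + 18 p$ ($F{\left(p \right)} = p \left(-5\right) p + 18 p = - 5 p p + 18 p = - 5 p^{2} + 18 p$)
$\frac{-143481 + G{\left(24,v{\left(26 \right)} \right)}}{232538 + F{\left(-646 \right)}} = \frac{-143481 - 565}{232538 - 646 \left(18 - -3230\right)} = \frac{-143481 - 565}{232538 - 646 \left(18 + 3230\right)} = - \frac{144046}{232538 - 2098208} = - \frac{144046}{-1865670} = \left(-144046\right) \left(- \frac{1}{1865670}\right) = \frac{72023}{932835}$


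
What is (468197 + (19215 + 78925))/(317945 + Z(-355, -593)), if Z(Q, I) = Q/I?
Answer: 335837841/188541740 ≈ 1.7812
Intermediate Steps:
(468197 + (19215 + 78925))/(317945 + Z(-355, -593)) = (468197 + (19215 + 78925))/(317945 - 355/(-593)) = (468197 + 98140)/(317945 - 355*(-1/593)) = 566337/(317945 + 355/593) = 566337/(188541740/593) = 566337*(593/188541740) = 335837841/188541740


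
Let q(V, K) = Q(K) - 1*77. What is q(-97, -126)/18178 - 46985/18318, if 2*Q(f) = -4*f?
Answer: -212721920/83246151 ≈ -2.5553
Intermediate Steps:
Q(f) = -2*f (Q(f) = (-4*f)/2 = -2*f)
q(V, K) = -77 - 2*K (q(V, K) = -2*K - 1*77 = -2*K - 77 = -77 - 2*K)
q(-97, -126)/18178 - 46985/18318 = (-77 - 2*(-126))/18178 - 46985/18318 = (-77 + 252)*(1/18178) - 46985*1/18318 = 175*(1/18178) - 46985/18318 = 175/18178 - 46985/18318 = -212721920/83246151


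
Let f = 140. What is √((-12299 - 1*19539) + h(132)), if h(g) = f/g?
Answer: I*√34670427/33 ≈ 178.43*I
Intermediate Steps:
h(g) = 140/g
√((-12299 - 1*19539) + h(132)) = √((-12299 - 1*19539) + 140/132) = √((-12299 - 19539) + 140*(1/132)) = √(-31838 + 35/33) = √(-1050619/33) = I*√34670427/33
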